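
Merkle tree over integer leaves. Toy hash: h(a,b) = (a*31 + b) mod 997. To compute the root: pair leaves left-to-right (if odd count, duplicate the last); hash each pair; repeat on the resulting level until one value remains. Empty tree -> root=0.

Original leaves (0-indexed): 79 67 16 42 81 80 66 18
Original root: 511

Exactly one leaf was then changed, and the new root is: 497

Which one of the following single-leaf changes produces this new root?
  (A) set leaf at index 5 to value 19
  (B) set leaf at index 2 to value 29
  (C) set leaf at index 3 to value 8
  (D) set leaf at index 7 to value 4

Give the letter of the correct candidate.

Original leaves: [79, 67, 16, 42, 81, 80, 66, 18]
Target new root: 497
Try each candidate change and compute the resulting root:
Candidate A: set leaf[5] = 19 -> leaves = [79, 67, 16, 42, 81, 19, 66, 18]
  L0: [79, 67, 16, 42, 81, 19, 66, 18]
  L1: h(79,67)=(79*31+67)%997=522 h(16,42)=(16*31+42)%997=538 h(81,19)=(81*31+19)%997=536 h(66,18)=(66*31+18)%997=70 -> [522, 538, 536, 70]
  L2: h(522,538)=(522*31+538)%997=768 h(536,70)=(536*31+70)%997=734 -> [768, 734]
  L3: h(768,734)=(768*31+734)%997=614 -> [614]
  root = 614 != target 497
Candidate B: set leaf[2] = 29 -> leaves = [79, 67, 29, 42, 81, 80, 66, 18]
  L0: [79, 67, 29, 42, 81, 80, 66, 18]
  L1: h(79,67)=(79*31+67)%997=522 h(29,42)=(29*31+42)%997=941 h(81,80)=(81*31+80)%997=597 h(66,18)=(66*31+18)%997=70 -> [522, 941, 597, 70]
  L2: h(522,941)=(522*31+941)%997=174 h(597,70)=(597*31+70)%997=631 -> [174, 631]
  L3: h(174,631)=(174*31+631)%997=43 -> [43]
  root = 43 != target 497
Candidate C: set leaf[3] = 8 -> leaves = [79, 67, 16, 8, 81, 80, 66, 18]
  L0: [79, 67, 16, 8, 81, 80, 66, 18]
  L1: h(79,67)=(79*31+67)%997=522 h(16,8)=(16*31+8)%997=504 h(81,80)=(81*31+80)%997=597 h(66,18)=(66*31+18)%997=70 -> [522, 504, 597, 70]
  L2: h(522,504)=(522*31+504)%997=734 h(597,70)=(597*31+70)%997=631 -> [734, 631]
  L3: h(734,631)=(734*31+631)%997=454 -> [454]
  root = 454 != target 497
Candidate D: set leaf[7] = 4 -> leaves = [79, 67, 16, 42, 81, 80, 66, 4]
  L0: [79, 67, 16, 42, 81, 80, 66, 4]
  L1: h(79,67)=(79*31+67)%997=522 h(16,42)=(16*31+42)%997=538 h(81,80)=(81*31+80)%997=597 h(66,4)=(66*31+4)%997=56 -> [522, 538, 597, 56]
  L2: h(522,538)=(522*31+538)%997=768 h(597,56)=(597*31+56)%997=617 -> [768, 617]
  L3: h(768,617)=(768*31+617)%997=497 -> [497]
  root = 497 == target 497  ** MATCH **
Candidate D produces the target root.

Answer: D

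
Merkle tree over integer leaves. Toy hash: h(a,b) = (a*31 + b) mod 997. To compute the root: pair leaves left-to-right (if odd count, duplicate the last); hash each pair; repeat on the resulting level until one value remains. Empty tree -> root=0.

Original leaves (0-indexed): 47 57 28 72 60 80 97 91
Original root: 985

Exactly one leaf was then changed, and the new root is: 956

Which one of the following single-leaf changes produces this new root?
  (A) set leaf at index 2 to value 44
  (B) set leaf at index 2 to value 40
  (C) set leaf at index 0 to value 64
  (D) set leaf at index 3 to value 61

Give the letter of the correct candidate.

Original leaves: [47, 57, 28, 72, 60, 80, 97, 91]
Target new root: 956
Try each candidate change and compute the resulting root:
Candidate A: set leaf[2] = 44 -> leaves = [47, 57, 44, 72, 60, 80, 97, 91]
  L0: [47, 57, 44, 72, 60, 80, 97, 91]
  L1: h(47,57)=(47*31+57)%997=517 h(44,72)=(44*31+72)%997=439 h(60,80)=(60*31+80)%997=943 h(97,91)=(97*31+91)%997=107 -> [517, 439, 943, 107]
  L2: h(517,439)=(517*31+439)%997=514 h(943,107)=(943*31+107)%997=427 -> [514, 427]
  L3: h(514,427)=(514*31+427)%997=409 -> [409]
  root = 409 != target 956
Candidate B: set leaf[2] = 40 -> leaves = [47, 57, 40, 72, 60, 80, 97, 91]
  L0: [47, 57, 40, 72, 60, 80, 97, 91]
  L1: h(47,57)=(47*31+57)%997=517 h(40,72)=(40*31+72)%997=315 h(60,80)=(60*31+80)%997=943 h(97,91)=(97*31+91)%997=107 -> [517, 315, 943, 107]
  L2: h(517,315)=(517*31+315)%997=390 h(943,107)=(943*31+107)%997=427 -> [390, 427]
  L3: h(390,427)=(390*31+427)%997=553 -> [553]
  root = 553 != target 956
Candidate C: set leaf[0] = 64 -> leaves = [64, 57, 28, 72, 60, 80, 97, 91]
  L0: [64, 57, 28, 72, 60, 80, 97, 91]
  L1: h(64,57)=(64*31+57)%997=47 h(28,72)=(28*31+72)%997=940 h(60,80)=(60*31+80)%997=943 h(97,91)=(97*31+91)%997=107 -> [47, 940, 943, 107]
  L2: h(47,940)=(47*31+940)%997=403 h(943,107)=(943*31+107)%997=427 -> [403, 427]
  L3: h(403,427)=(403*31+427)%997=956 -> [956]
  root = 956 == target 956  ** MATCH **
Candidate D: set leaf[3] = 61 -> leaves = [47, 57, 28, 61, 60, 80, 97, 91]
  L0: [47, 57, 28, 61, 60, 80, 97, 91]
  L1: h(47,57)=(47*31+57)%997=517 h(28,61)=(28*31+61)%997=929 h(60,80)=(60*31+80)%997=943 h(97,91)=(97*31+91)%997=107 -> [517, 929, 943, 107]
  L2: h(517,929)=(517*31+929)%997=7 h(943,107)=(943*31+107)%997=427 -> [7, 427]
  L3: h(7,427)=(7*31+427)%997=644 -> [644]
  root = 644 != target 956
Candidate C produces the target root.

Answer: C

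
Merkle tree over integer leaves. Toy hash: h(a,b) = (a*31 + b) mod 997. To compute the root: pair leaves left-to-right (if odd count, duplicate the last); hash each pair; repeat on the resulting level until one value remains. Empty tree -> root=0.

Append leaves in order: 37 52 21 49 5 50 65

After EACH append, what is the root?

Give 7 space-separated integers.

After append 37 (leaves=[37]):
  L0: [37]
  root=37
After append 52 (leaves=[37, 52]):
  L0: [37, 52]
  L1: h(37,52)=(37*31+52)%997=202 -> [202]
  root=202
After append 21 (leaves=[37, 52, 21]):
  L0: [37, 52, 21]
  L1: h(37,52)=(37*31+52)%997=202 h(21,21)=(21*31+21)%997=672 -> [202, 672]
  L2: h(202,672)=(202*31+672)%997=952 -> [952]
  root=952
After append 49 (leaves=[37, 52, 21, 49]):
  L0: [37, 52, 21, 49]
  L1: h(37,52)=(37*31+52)%997=202 h(21,49)=(21*31+49)%997=700 -> [202, 700]
  L2: h(202,700)=(202*31+700)%997=980 -> [980]
  root=980
After append 5 (leaves=[37, 52, 21, 49, 5]):
  L0: [37, 52, 21, 49, 5]
  L1: h(37,52)=(37*31+52)%997=202 h(21,49)=(21*31+49)%997=700 h(5,5)=(5*31+5)%997=160 -> [202, 700, 160]
  L2: h(202,700)=(202*31+700)%997=980 h(160,160)=(160*31+160)%997=135 -> [980, 135]
  L3: h(980,135)=(980*31+135)%997=605 -> [605]
  root=605
After append 50 (leaves=[37, 52, 21, 49, 5, 50]):
  L0: [37, 52, 21, 49, 5, 50]
  L1: h(37,52)=(37*31+52)%997=202 h(21,49)=(21*31+49)%997=700 h(5,50)=(5*31+50)%997=205 -> [202, 700, 205]
  L2: h(202,700)=(202*31+700)%997=980 h(205,205)=(205*31+205)%997=578 -> [980, 578]
  L3: h(980,578)=(980*31+578)%997=51 -> [51]
  root=51
After append 65 (leaves=[37, 52, 21, 49, 5, 50, 65]):
  L0: [37, 52, 21, 49, 5, 50, 65]
  L1: h(37,52)=(37*31+52)%997=202 h(21,49)=(21*31+49)%997=700 h(5,50)=(5*31+50)%997=205 h(65,65)=(65*31+65)%997=86 -> [202, 700, 205, 86]
  L2: h(202,700)=(202*31+700)%997=980 h(205,86)=(205*31+86)%997=459 -> [980, 459]
  L3: h(980,459)=(980*31+459)%997=929 -> [929]
  root=929

Answer: 37 202 952 980 605 51 929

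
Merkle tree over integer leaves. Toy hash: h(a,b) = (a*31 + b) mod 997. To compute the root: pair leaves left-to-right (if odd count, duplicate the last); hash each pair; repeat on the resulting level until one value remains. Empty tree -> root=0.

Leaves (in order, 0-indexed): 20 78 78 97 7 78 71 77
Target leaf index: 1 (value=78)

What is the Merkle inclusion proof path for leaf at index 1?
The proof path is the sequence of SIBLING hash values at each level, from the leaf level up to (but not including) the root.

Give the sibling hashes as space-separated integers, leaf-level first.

L0 (leaves): [20, 78, 78, 97, 7, 78, 71, 77], target index=1
L1: h(20,78)=(20*31+78)%997=698 [pair 0] h(78,97)=(78*31+97)%997=521 [pair 1] h(7,78)=(7*31+78)%997=295 [pair 2] h(71,77)=(71*31+77)%997=284 [pair 3] -> [698, 521, 295, 284]
  Sibling for proof at L0: 20
L2: h(698,521)=(698*31+521)%997=225 [pair 0] h(295,284)=(295*31+284)%997=456 [pair 1] -> [225, 456]
  Sibling for proof at L1: 521
L3: h(225,456)=(225*31+456)%997=452 [pair 0] -> [452]
  Sibling for proof at L2: 456
Root: 452
Proof path (sibling hashes from leaf to root): [20, 521, 456]

Answer: 20 521 456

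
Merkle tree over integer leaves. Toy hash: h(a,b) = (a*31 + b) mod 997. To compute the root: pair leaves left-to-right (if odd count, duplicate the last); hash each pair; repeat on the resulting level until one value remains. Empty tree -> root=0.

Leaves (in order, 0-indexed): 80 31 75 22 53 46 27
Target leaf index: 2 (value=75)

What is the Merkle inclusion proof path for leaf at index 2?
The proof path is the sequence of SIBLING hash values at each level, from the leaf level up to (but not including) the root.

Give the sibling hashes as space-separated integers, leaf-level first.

L0 (leaves): [80, 31, 75, 22, 53, 46, 27], target index=2
L1: h(80,31)=(80*31+31)%997=517 [pair 0] h(75,22)=(75*31+22)%997=353 [pair 1] h(53,46)=(53*31+46)%997=692 [pair 2] h(27,27)=(27*31+27)%997=864 [pair 3] -> [517, 353, 692, 864]
  Sibling for proof at L0: 22
L2: h(517,353)=(517*31+353)%997=428 [pair 0] h(692,864)=(692*31+864)%997=382 [pair 1] -> [428, 382]
  Sibling for proof at L1: 517
L3: h(428,382)=(428*31+382)%997=689 [pair 0] -> [689]
  Sibling for proof at L2: 382
Root: 689
Proof path (sibling hashes from leaf to root): [22, 517, 382]

Answer: 22 517 382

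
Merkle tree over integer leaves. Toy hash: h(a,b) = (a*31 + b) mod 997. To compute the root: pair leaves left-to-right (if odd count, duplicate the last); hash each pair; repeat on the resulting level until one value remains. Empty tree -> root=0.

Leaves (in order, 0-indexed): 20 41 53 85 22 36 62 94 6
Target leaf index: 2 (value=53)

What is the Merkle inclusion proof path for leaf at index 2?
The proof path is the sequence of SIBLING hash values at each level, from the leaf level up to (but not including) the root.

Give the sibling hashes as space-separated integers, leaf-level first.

Answer: 85 661 346 199

Derivation:
L0 (leaves): [20, 41, 53, 85, 22, 36, 62, 94, 6], target index=2
L1: h(20,41)=(20*31+41)%997=661 [pair 0] h(53,85)=(53*31+85)%997=731 [pair 1] h(22,36)=(22*31+36)%997=718 [pair 2] h(62,94)=(62*31+94)%997=22 [pair 3] h(6,6)=(6*31+6)%997=192 [pair 4] -> [661, 731, 718, 22, 192]
  Sibling for proof at L0: 85
L2: h(661,731)=(661*31+731)%997=285 [pair 0] h(718,22)=(718*31+22)%997=346 [pair 1] h(192,192)=(192*31+192)%997=162 [pair 2] -> [285, 346, 162]
  Sibling for proof at L1: 661
L3: h(285,346)=(285*31+346)%997=208 [pair 0] h(162,162)=(162*31+162)%997=199 [pair 1] -> [208, 199]
  Sibling for proof at L2: 346
L4: h(208,199)=(208*31+199)%997=665 [pair 0] -> [665]
  Sibling for proof at L3: 199
Root: 665
Proof path (sibling hashes from leaf to root): [85, 661, 346, 199]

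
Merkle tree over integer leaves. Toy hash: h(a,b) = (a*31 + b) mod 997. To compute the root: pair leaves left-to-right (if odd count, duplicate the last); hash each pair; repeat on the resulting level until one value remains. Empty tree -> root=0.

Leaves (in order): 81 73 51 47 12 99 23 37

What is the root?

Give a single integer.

Answer: 711

Derivation:
L0: [81, 73, 51, 47, 12, 99, 23, 37]
L1: h(81,73)=(81*31+73)%997=590 h(51,47)=(51*31+47)%997=631 h(12,99)=(12*31+99)%997=471 h(23,37)=(23*31+37)%997=750 -> [590, 631, 471, 750]
L2: h(590,631)=(590*31+631)%997=975 h(471,750)=(471*31+750)%997=396 -> [975, 396]
L3: h(975,396)=(975*31+396)%997=711 -> [711]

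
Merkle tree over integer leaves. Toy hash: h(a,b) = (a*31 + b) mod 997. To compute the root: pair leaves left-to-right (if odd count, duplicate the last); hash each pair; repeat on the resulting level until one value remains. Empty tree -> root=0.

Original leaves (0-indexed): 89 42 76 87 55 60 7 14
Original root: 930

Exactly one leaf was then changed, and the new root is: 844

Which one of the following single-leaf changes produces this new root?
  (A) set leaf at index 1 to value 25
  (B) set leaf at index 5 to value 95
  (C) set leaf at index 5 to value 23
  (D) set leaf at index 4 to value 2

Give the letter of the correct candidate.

Original leaves: [89, 42, 76, 87, 55, 60, 7, 14]
Target new root: 844
Try each candidate change and compute the resulting root:
Candidate A: set leaf[1] = 25 -> leaves = [89, 25, 76, 87, 55, 60, 7, 14]
  L0: [89, 25, 76, 87, 55, 60, 7, 14]
  L1: h(89,25)=(89*31+25)%997=790 h(76,87)=(76*31+87)%997=449 h(55,60)=(55*31+60)%997=768 h(7,14)=(7*31+14)%997=231 -> [790, 449, 768, 231]
  L2: h(790,449)=(790*31+449)%997=14 h(768,231)=(768*31+231)%997=111 -> [14, 111]
  L3: h(14,111)=(14*31+111)%997=545 -> [545]
  root = 545 != target 844
Candidate B: set leaf[5] = 95 -> leaves = [89, 42, 76, 87, 55, 95, 7, 14]
  L0: [89, 42, 76, 87, 55, 95, 7, 14]
  L1: h(89,42)=(89*31+42)%997=807 h(76,87)=(76*31+87)%997=449 h(55,95)=(55*31+95)%997=803 h(7,14)=(7*31+14)%997=231 -> [807, 449, 803, 231]
  L2: h(807,449)=(807*31+449)%997=541 h(803,231)=(803*31+231)%997=199 -> [541, 199]
  L3: h(541,199)=(541*31+199)%997=21 -> [21]
  root = 21 != target 844
Candidate C: set leaf[5] = 23 -> leaves = [89, 42, 76, 87, 55, 23, 7, 14]
  L0: [89, 42, 76, 87, 55, 23, 7, 14]
  L1: h(89,42)=(89*31+42)%997=807 h(76,87)=(76*31+87)%997=449 h(55,23)=(55*31+23)%997=731 h(7,14)=(7*31+14)%997=231 -> [807, 449, 731, 231]
  L2: h(807,449)=(807*31+449)%997=541 h(731,231)=(731*31+231)%997=958 -> [541, 958]
  L3: h(541,958)=(541*31+958)%997=780 -> [780]
  root = 780 != target 844
Candidate D: set leaf[4] = 2 -> leaves = [89, 42, 76, 87, 2, 60, 7, 14]
  L0: [89, 42, 76, 87, 2, 60, 7, 14]
  L1: h(89,42)=(89*31+42)%997=807 h(76,87)=(76*31+87)%997=449 h(2,60)=(2*31+60)%997=122 h(7,14)=(7*31+14)%997=231 -> [807, 449, 122, 231]
  L2: h(807,449)=(807*31+449)%997=541 h(122,231)=(122*31+231)%997=25 -> [541, 25]
  L3: h(541,25)=(541*31+25)%997=844 -> [844]
  root = 844 == target 844  ** MATCH **
Candidate D produces the target root.

Answer: D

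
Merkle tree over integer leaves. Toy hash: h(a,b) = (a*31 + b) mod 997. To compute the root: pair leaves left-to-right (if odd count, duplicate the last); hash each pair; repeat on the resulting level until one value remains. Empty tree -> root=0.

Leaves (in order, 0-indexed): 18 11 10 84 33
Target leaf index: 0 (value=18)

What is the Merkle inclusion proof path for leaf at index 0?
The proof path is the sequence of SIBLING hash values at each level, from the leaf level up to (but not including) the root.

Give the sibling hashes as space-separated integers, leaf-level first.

L0 (leaves): [18, 11, 10, 84, 33], target index=0
L1: h(18,11)=(18*31+11)%997=569 [pair 0] h(10,84)=(10*31+84)%997=394 [pair 1] h(33,33)=(33*31+33)%997=59 [pair 2] -> [569, 394, 59]
  Sibling for proof at L0: 11
L2: h(569,394)=(569*31+394)%997=87 [pair 0] h(59,59)=(59*31+59)%997=891 [pair 1] -> [87, 891]
  Sibling for proof at L1: 394
L3: h(87,891)=(87*31+891)%997=597 [pair 0] -> [597]
  Sibling for proof at L2: 891
Root: 597
Proof path (sibling hashes from leaf to root): [11, 394, 891]

Answer: 11 394 891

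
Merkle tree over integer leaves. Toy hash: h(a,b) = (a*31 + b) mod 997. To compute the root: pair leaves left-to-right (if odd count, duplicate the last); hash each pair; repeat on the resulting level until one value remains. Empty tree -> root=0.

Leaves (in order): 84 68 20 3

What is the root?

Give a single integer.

L0: [84, 68, 20, 3]
L1: h(84,68)=(84*31+68)%997=678 h(20,3)=(20*31+3)%997=623 -> [678, 623]
L2: h(678,623)=(678*31+623)%997=704 -> [704]

Answer: 704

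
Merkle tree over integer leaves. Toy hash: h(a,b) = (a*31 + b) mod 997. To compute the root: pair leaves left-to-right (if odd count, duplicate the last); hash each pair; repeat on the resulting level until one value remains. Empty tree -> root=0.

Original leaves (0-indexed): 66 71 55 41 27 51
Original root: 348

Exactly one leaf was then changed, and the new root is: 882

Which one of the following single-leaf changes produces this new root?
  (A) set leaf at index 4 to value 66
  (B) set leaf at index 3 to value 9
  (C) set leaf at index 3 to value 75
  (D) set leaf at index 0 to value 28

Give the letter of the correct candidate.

Original leaves: [66, 71, 55, 41, 27, 51]
Target new root: 882
Try each candidate change and compute the resulting root:
Candidate A: set leaf[4] = 66 -> leaves = [66, 71, 55, 41, 66, 51]
  L0: [66, 71, 55, 41, 66, 51]
  L1: h(66,71)=(66*31+71)%997=123 h(55,41)=(55*31+41)%997=749 h(66,51)=(66*31+51)%997=103 -> [123, 749, 103]
  L2: h(123,749)=(123*31+749)%997=574 h(103,103)=(103*31+103)%997=305 -> [574, 305]
  L3: h(574,305)=(574*31+305)%997=153 -> [153]
  root = 153 != target 882
Candidate B: set leaf[3] = 9 -> leaves = [66, 71, 55, 9, 27, 51]
  L0: [66, 71, 55, 9, 27, 51]
  L1: h(66,71)=(66*31+71)%997=123 h(55,9)=(55*31+9)%997=717 h(27,51)=(27*31+51)%997=888 -> [123, 717, 888]
  L2: h(123,717)=(123*31+717)%997=542 h(888,888)=(888*31+888)%997=500 -> [542, 500]
  L3: h(542,500)=(542*31+500)%997=353 -> [353]
  root = 353 != target 882
Candidate C: set leaf[3] = 75 -> leaves = [66, 71, 55, 75, 27, 51]
  L0: [66, 71, 55, 75, 27, 51]
  L1: h(66,71)=(66*31+71)%997=123 h(55,75)=(55*31+75)%997=783 h(27,51)=(27*31+51)%997=888 -> [123, 783, 888]
  L2: h(123,783)=(123*31+783)%997=608 h(888,888)=(888*31+888)%997=500 -> [608, 500]
  L3: h(608,500)=(608*31+500)%997=405 -> [405]
  root = 405 != target 882
Candidate D: set leaf[0] = 28 -> leaves = [28, 71, 55, 41, 27, 51]
  L0: [28, 71, 55, 41, 27, 51]
  L1: h(28,71)=(28*31+71)%997=939 h(55,41)=(55*31+41)%997=749 h(27,51)=(27*31+51)%997=888 -> [939, 749, 888]
  L2: h(939,749)=(939*31+749)%997=945 h(888,888)=(888*31+888)%997=500 -> [945, 500]
  L3: h(945,500)=(945*31+500)%997=882 -> [882]
  root = 882 == target 882  ** MATCH **
Candidate D produces the target root.

Answer: D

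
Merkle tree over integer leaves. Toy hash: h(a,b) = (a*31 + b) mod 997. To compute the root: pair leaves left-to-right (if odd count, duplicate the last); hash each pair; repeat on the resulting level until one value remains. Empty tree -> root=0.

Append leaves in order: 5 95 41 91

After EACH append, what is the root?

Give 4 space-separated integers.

Answer: 5 250 89 139

Derivation:
After append 5 (leaves=[5]):
  L0: [5]
  root=5
After append 95 (leaves=[5, 95]):
  L0: [5, 95]
  L1: h(5,95)=(5*31+95)%997=250 -> [250]
  root=250
After append 41 (leaves=[5, 95, 41]):
  L0: [5, 95, 41]
  L1: h(5,95)=(5*31+95)%997=250 h(41,41)=(41*31+41)%997=315 -> [250, 315]
  L2: h(250,315)=(250*31+315)%997=89 -> [89]
  root=89
After append 91 (leaves=[5, 95, 41, 91]):
  L0: [5, 95, 41, 91]
  L1: h(5,95)=(5*31+95)%997=250 h(41,91)=(41*31+91)%997=365 -> [250, 365]
  L2: h(250,365)=(250*31+365)%997=139 -> [139]
  root=139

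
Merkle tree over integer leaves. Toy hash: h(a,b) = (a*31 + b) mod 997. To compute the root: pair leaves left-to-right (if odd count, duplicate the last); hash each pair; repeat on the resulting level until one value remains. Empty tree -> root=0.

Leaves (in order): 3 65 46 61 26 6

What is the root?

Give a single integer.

L0: [3, 65, 46, 61, 26, 6]
L1: h(3,65)=(3*31+65)%997=158 h(46,61)=(46*31+61)%997=490 h(26,6)=(26*31+6)%997=812 -> [158, 490, 812]
L2: h(158,490)=(158*31+490)%997=403 h(812,812)=(812*31+812)%997=62 -> [403, 62]
L3: h(403,62)=(403*31+62)%997=591 -> [591]

Answer: 591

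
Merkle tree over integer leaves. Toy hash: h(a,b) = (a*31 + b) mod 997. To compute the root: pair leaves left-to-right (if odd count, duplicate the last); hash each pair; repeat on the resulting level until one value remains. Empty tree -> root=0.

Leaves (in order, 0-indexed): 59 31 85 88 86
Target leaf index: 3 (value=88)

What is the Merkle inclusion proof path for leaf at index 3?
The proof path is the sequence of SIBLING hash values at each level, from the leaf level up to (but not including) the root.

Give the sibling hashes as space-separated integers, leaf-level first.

Answer: 85 863 328

Derivation:
L0 (leaves): [59, 31, 85, 88, 86], target index=3
L1: h(59,31)=(59*31+31)%997=863 [pair 0] h(85,88)=(85*31+88)%997=729 [pair 1] h(86,86)=(86*31+86)%997=758 [pair 2] -> [863, 729, 758]
  Sibling for proof at L0: 85
L2: h(863,729)=(863*31+729)%997=563 [pair 0] h(758,758)=(758*31+758)%997=328 [pair 1] -> [563, 328]
  Sibling for proof at L1: 863
L3: h(563,328)=(563*31+328)%997=832 [pair 0] -> [832]
  Sibling for proof at L2: 328
Root: 832
Proof path (sibling hashes from leaf to root): [85, 863, 328]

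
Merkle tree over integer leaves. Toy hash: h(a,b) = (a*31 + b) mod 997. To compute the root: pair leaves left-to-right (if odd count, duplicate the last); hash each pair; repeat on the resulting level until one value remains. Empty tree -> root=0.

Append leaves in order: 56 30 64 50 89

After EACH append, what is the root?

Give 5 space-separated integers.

After append 56 (leaves=[56]):
  L0: [56]
  root=56
After append 30 (leaves=[56, 30]):
  L0: [56, 30]
  L1: h(56,30)=(56*31+30)%997=769 -> [769]
  root=769
After append 64 (leaves=[56, 30, 64]):
  L0: [56, 30, 64]
  L1: h(56,30)=(56*31+30)%997=769 h(64,64)=(64*31+64)%997=54 -> [769, 54]
  L2: h(769,54)=(769*31+54)%997=962 -> [962]
  root=962
After append 50 (leaves=[56, 30, 64, 50]):
  L0: [56, 30, 64, 50]
  L1: h(56,30)=(56*31+30)%997=769 h(64,50)=(64*31+50)%997=40 -> [769, 40]
  L2: h(769,40)=(769*31+40)%997=948 -> [948]
  root=948
After append 89 (leaves=[56, 30, 64, 50, 89]):
  L0: [56, 30, 64, 50, 89]
  L1: h(56,30)=(56*31+30)%997=769 h(64,50)=(64*31+50)%997=40 h(89,89)=(89*31+89)%997=854 -> [769, 40, 854]
  L2: h(769,40)=(769*31+40)%997=948 h(854,854)=(854*31+854)%997=409 -> [948, 409]
  L3: h(948,409)=(948*31+409)%997=884 -> [884]
  root=884

Answer: 56 769 962 948 884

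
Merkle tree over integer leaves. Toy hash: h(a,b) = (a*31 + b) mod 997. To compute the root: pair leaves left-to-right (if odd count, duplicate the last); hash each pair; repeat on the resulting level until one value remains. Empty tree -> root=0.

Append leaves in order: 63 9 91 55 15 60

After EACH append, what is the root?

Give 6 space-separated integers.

Answer: 63 965 923 887 983 429

Derivation:
After append 63 (leaves=[63]):
  L0: [63]
  root=63
After append 9 (leaves=[63, 9]):
  L0: [63, 9]
  L1: h(63,9)=(63*31+9)%997=965 -> [965]
  root=965
After append 91 (leaves=[63, 9, 91]):
  L0: [63, 9, 91]
  L1: h(63,9)=(63*31+9)%997=965 h(91,91)=(91*31+91)%997=918 -> [965, 918]
  L2: h(965,918)=(965*31+918)%997=923 -> [923]
  root=923
After append 55 (leaves=[63, 9, 91, 55]):
  L0: [63, 9, 91, 55]
  L1: h(63,9)=(63*31+9)%997=965 h(91,55)=(91*31+55)%997=882 -> [965, 882]
  L2: h(965,882)=(965*31+882)%997=887 -> [887]
  root=887
After append 15 (leaves=[63, 9, 91, 55, 15]):
  L0: [63, 9, 91, 55, 15]
  L1: h(63,9)=(63*31+9)%997=965 h(91,55)=(91*31+55)%997=882 h(15,15)=(15*31+15)%997=480 -> [965, 882, 480]
  L2: h(965,882)=(965*31+882)%997=887 h(480,480)=(480*31+480)%997=405 -> [887, 405]
  L3: h(887,405)=(887*31+405)%997=983 -> [983]
  root=983
After append 60 (leaves=[63, 9, 91, 55, 15, 60]):
  L0: [63, 9, 91, 55, 15, 60]
  L1: h(63,9)=(63*31+9)%997=965 h(91,55)=(91*31+55)%997=882 h(15,60)=(15*31+60)%997=525 -> [965, 882, 525]
  L2: h(965,882)=(965*31+882)%997=887 h(525,525)=(525*31+525)%997=848 -> [887, 848]
  L3: h(887,848)=(887*31+848)%997=429 -> [429]
  root=429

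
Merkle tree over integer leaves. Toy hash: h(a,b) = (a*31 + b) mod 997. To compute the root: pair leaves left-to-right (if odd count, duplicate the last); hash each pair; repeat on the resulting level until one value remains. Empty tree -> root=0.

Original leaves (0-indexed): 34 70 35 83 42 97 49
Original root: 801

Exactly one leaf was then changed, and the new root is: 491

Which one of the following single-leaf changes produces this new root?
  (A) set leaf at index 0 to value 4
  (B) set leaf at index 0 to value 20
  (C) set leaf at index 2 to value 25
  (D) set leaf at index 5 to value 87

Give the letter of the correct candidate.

Answer: D

Derivation:
Original leaves: [34, 70, 35, 83, 42, 97, 49]
Target new root: 491
Try each candidate change and compute the resulting root:
Candidate A: set leaf[0] = 4 -> leaves = [4, 70, 35, 83, 42, 97, 49]
  L0: [4, 70, 35, 83, 42, 97, 49]
  L1: h(4,70)=(4*31+70)%997=194 h(35,83)=(35*31+83)%997=171 h(42,97)=(42*31+97)%997=402 h(49,49)=(49*31+49)%997=571 -> [194, 171, 402, 571]
  L2: h(194,171)=(194*31+171)%997=203 h(402,571)=(402*31+571)%997=72 -> [203, 72]
  L3: h(203,72)=(203*31+72)%997=383 -> [383]
  root = 383 != target 491
Candidate B: set leaf[0] = 20 -> leaves = [20, 70, 35, 83, 42, 97, 49]
  L0: [20, 70, 35, 83, 42, 97, 49]
  L1: h(20,70)=(20*31+70)%997=690 h(35,83)=(35*31+83)%997=171 h(42,97)=(42*31+97)%997=402 h(49,49)=(49*31+49)%997=571 -> [690, 171, 402, 571]
  L2: h(690,171)=(690*31+171)%997=624 h(402,571)=(402*31+571)%997=72 -> [624, 72]
  L3: h(624,72)=(624*31+72)%997=473 -> [473]
  root = 473 != target 491
Candidate C: set leaf[2] = 25 -> leaves = [34, 70, 25, 83, 42, 97, 49]
  L0: [34, 70, 25, 83, 42, 97, 49]
  L1: h(34,70)=(34*31+70)%997=127 h(25,83)=(25*31+83)%997=858 h(42,97)=(42*31+97)%997=402 h(49,49)=(49*31+49)%997=571 -> [127, 858, 402, 571]
  L2: h(127,858)=(127*31+858)%997=807 h(402,571)=(402*31+571)%997=72 -> [807, 72]
  L3: h(807,72)=(807*31+72)%997=164 -> [164]
  root = 164 != target 491
Candidate D: set leaf[5] = 87 -> leaves = [34, 70, 35, 83, 42, 87, 49]
  L0: [34, 70, 35, 83, 42, 87, 49]
  L1: h(34,70)=(34*31+70)%997=127 h(35,83)=(35*31+83)%997=171 h(42,87)=(42*31+87)%997=392 h(49,49)=(49*31+49)%997=571 -> [127, 171, 392, 571]
  L2: h(127,171)=(127*31+171)%997=120 h(392,571)=(392*31+571)%997=759 -> [120, 759]
  L3: h(120,759)=(120*31+759)%997=491 -> [491]
  root = 491 == target 491  ** MATCH **
Candidate D produces the target root.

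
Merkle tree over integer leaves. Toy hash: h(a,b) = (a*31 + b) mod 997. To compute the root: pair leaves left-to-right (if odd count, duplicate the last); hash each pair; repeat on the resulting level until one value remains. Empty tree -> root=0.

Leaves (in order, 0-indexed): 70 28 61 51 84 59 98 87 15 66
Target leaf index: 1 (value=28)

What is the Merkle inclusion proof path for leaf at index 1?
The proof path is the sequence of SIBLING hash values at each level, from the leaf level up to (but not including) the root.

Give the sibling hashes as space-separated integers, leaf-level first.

L0 (leaves): [70, 28, 61, 51, 84, 59, 98, 87, 15, 66], target index=1
L1: h(70,28)=(70*31+28)%997=204 [pair 0] h(61,51)=(61*31+51)%997=945 [pair 1] h(84,59)=(84*31+59)%997=669 [pair 2] h(98,87)=(98*31+87)%997=134 [pair 3] h(15,66)=(15*31+66)%997=531 [pair 4] -> [204, 945, 669, 134, 531]
  Sibling for proof at L0: 70
L2: h(204,945)=(204*31+945)%997=290 [pair 0] h(669,134)=(669*31+134)%997=933 [pair 1] h(531,531)=(531*31+531)%997=43 [pair 2] -> [290, 933, 43]
  Sibling for proof at L1: 945
L3: h(290,933)=(290*31+933)%997=950 [pair 0] h(43,43)=(43*31+43)%997=379 [pair 1] -> [950, 379]
  Sibling for proof at L2: 933
L4: h(950,379)=(950*31+379)%997=916 [pair 0] -> [916]
  Sibling for proof at L3: 379
Root: 916
Proof path (sibling hashes from leaf to root): [70, 945, 933, 379]

Answer: 70 945 933 379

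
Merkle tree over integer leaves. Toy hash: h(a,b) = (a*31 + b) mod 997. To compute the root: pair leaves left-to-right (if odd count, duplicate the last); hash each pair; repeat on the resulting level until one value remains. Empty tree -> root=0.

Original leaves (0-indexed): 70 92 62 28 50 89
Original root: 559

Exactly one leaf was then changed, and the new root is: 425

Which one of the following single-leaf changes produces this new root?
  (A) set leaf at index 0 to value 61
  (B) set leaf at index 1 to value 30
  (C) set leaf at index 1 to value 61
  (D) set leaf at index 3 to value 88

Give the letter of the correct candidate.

Original leaves: [70, 92, 62, 28, 50, 89]
Target new root: 425
Try each candidate change and compute the resulting root:
Candidate A: set leaf[0] = 61 -> leaves = [61, 92, 62, 28, 50, 89]
  L0: [61, 92, 62, 28, 50, 89]
  L1: h(61,92)=(61*31+92)%997=986 h(62,28)=(62*31+28)%997=953 h(50,89)=(50*31+89)%997=642 -> [986, 953, 642]
  L2: h(986,953)=(986*31+953)%997=612 h(642,642)=(642*31+642)%997=604 -> [612, 604]
  L3: h(612,604)=(612*31+604)%997=633 -> [633]
  root = 633 != target 425
Candidate B: set leaf[1] = 30 -> leaves = [70, 30, 62, 28, 50, 89]
  L0: [70, 30, 62, 28, 50, 89]
  L1: h(70,30)=(70*31+30)%997=206 h(62,28)=(62*31+28)%997=953 h(50,89)=(50*31+89)%997=642 -> [206, 953, 642]
  L2: h(206,953)=(206*31+953)%997=360 h(642,642)=(642*31+642)%997=604 -> [360, 604]
  L3: h(360,604)=(360*31+604)%997=797 -> [797]
  root = 797 != target 425
Candidate C: set leaf[1] = 61 -> leaves = [70, 61, 62, 28, 50, 89]
  L0: [70, 61, 62, 28, 50, 89]
  L1: h(70,61)=(70*31+61)%997=237 h(62,28)=(62*31+28)%997=953 h(50,89)=(50*31+89)%997=642 -> [237, 953, 642]
  L2: h(237,953)=(237*31+953)%997=324 h(642,642)=(642*31+642)%997=604 -> [324, 604]
  L3: h(324,604)=(324*31+604)%997=678 -> [678]
  root = 678 != target 425
Candidate D: set leaf[3] = 88 -> leaves = [70, 92, 62, 88, 50, 89]
  L0: [70, 92, 62, 88, 50, 89]
  L1: h(70,92)=(70*31+92)%997=268 h(62,88)=(62*31+88)%997=16 h(50,89)=(50*31+89)%997=642 -> [268, 16, 642]
  L2: h(268,16)=(268*31+16)%997=348 h(642,642)=(642*31+642)%997=604 -> [348, 604]
  L3: h(348,604)=(348*31+604)%997=425 -> [425]
  root = 425 == target 425  ** MATCH **
Candidate D produces the target root.

Answer: D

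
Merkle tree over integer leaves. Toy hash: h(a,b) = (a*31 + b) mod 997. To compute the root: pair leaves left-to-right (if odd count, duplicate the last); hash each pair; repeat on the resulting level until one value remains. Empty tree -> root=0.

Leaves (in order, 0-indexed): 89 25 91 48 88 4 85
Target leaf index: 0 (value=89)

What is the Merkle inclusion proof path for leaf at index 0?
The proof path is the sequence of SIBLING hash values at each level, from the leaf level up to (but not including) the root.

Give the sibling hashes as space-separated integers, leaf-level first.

Answer: 25 875 673

Derivation:
L0 (leaves): [89, 25, 91, 48, 88, 4, 85], target index=0
L1: h(89,25)=(89*31+25)%997=790 [pair 0] h(91,48)=(91*31+48)%997=875 [pair 1] h(88,4)=(88*31+4)%997=738 [pair 2] h(85,85)=(85*31+85)%997=726 [pair 3] -> [790, 875, 738, 726]
  Sibling for proof at L0: 25
L2: h(790,875)=(790*31+875)%997=440 [pair 0] h(738,726)=(738*31+726)%997=673 [pair 1] -> [440, 673]
  Sibling for proof at L1: 875
L3: h(440,673)=(440*31+673)%997=355 [pair 0] -> [355]
  Sibling for proof at L2: 673
Root: 355
Proof path (sibling hashes from leaf to root): [25, 875, 673]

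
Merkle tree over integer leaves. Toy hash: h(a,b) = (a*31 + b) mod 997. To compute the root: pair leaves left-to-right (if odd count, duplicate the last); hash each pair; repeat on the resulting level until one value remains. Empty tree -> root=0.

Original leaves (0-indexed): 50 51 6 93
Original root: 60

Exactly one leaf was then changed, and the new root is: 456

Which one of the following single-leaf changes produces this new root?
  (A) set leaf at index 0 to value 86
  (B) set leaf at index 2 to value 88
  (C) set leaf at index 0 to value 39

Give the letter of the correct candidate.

Answer: C

Derivation:
Original leaves: [50, 51, 6, 93]
Target new root: 456
Try each candidate change and compute the resulting root:
Candidate A: set leaf[0] = 86 -> leaves = [86, 51, 6, 93]
  L0: [86, 51, 6, 93]
  L1: h(86,51)=(86*31+51)%997=723 h(6,93)=(6*31+93)%997=279 -> [723, 279]
  L2: h(723,279)=(723*31+279)%997=758 -> [758]
  root = 758 != target 456
Candidate B: set leaf[2] = 88 -> leaves = [50, 51, 88, 93]
  L0: [50, 51, 88, 93]
  L1: h(50,51)=(50*31+51)%997=604 h(88,93)=(88*31+93)%997=827 -> [604, 827]
  L2: h(604,827)=(604*31+827)%997=608 -> [608]
  root = 608 != target 456
Candidate C: set leaf[0] = 39 -> leaves = [39, 51, 6, 93]
  L0: [39, 51, 6, 93]
  L1: h(39,51)=(39*31+51)%997=263 h(6,93)=(6*31+93)%997=279 -> [263, 279]
  L2: h(263,279)=(263*31+279)%997=456 -> [456]
  root = 456 == target 456  ** MATCH **
Candidate C produces the target root.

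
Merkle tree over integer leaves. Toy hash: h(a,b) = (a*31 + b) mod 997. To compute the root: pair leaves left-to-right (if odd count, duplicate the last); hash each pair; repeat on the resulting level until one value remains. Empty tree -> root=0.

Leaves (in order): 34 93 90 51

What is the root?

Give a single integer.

L0: [34, 93, 90, 51]
L1: h(34,93)=(34*31+93)%997=150 h(90,51)=(90*31+51)%997=847 -> [150, 847]
L2: h(150,847)=(150*31+847)%997=512 -> [512]

Answer: 512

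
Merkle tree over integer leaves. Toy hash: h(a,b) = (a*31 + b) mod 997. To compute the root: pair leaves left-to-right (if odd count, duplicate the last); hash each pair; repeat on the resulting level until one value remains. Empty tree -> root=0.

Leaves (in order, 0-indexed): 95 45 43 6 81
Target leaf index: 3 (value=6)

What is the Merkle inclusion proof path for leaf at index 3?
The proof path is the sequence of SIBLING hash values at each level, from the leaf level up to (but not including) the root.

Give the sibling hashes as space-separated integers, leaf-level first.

Answer: 43 996 193

Derivation:
L0 (leaves): [95, 45, 43, 6, 81], target index=3
L1: h(95,45)=(95*31+45)%997=996 [pair 0] h(43,6)=(43*31+6)%997=342 [pair 1] h(81,81)=(81*31+81)%997=598 [pair 2] -> [996, 342, 598]
  Sibling for proof at L0: 43
L2: h(996,342)=(996*31+342)%997=311 [pair 0] h(598,598)=(598*31+598)%997=193 [pair 1] -> [311, 193]
  Sibling for proof at L1: 996
L3: h(311,193)=(311*31+193)%997=861 [pair 0] -> [861]
  Sibling for proof at L2: 193
Root: 861
Proof path (sibling hashes from leaf to root): [43, 996, 193]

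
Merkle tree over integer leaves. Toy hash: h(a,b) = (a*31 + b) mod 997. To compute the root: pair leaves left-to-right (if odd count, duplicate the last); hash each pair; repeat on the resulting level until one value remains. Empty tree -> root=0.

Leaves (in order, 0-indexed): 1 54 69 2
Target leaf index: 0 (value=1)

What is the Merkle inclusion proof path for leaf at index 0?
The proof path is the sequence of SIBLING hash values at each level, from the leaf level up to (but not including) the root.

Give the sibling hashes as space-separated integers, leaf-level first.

L0 (leaves): [1, 54, 69, 2], target index=0
L1: h(1,54)=(1*31+54)%997=85 [pair 0] h(69,2)=(69*31+2)%997=147 [pair 1] -> [85, 147]
  Sibling for proof at L0: 54
L2: h(85,147)=(85*31+147)%997=788 [pair 0] -> [788]
  Sibling for proof at L1: 147
Root: 788
Proof path (sibling hashes from leaf to root): [54, 147]

Answer: 54 147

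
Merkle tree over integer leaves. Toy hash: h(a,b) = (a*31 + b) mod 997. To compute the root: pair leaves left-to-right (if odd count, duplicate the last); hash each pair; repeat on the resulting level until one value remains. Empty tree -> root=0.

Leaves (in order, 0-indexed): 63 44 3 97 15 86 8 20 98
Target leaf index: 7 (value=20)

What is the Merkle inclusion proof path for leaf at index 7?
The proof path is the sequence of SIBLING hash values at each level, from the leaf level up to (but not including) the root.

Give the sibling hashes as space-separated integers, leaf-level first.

L0 (leaves): [63, 44, 3, 97, 15, 86, 8, 20, 98], target index=7
L1: h(63,44)=(63*31+44)%997=3 [pair 0] h(3,97)=(3*31+97)%997=190 [pair 1] h(15,86)=(15*31+86)%997=551 [pair 2] h(8,20)=(8*31+20)%997=268 [pair 3] h(98,98)=(98*31+98)%997=145 [pair 4] -> [3, 190, 551, 268, 145]
  Sibling for proof at L0: 8
L2: h(3,190)=(3*31+190)%997=283 [pair 0] h(551,268)=(551*31+268)%997=400 [pair 1] h(145,145)=(145*31+145)%997=652 [pair 2] -> [283, 400, 652]
  Sibling for proof at L1: 551
L3: h(283,400)=(283*31+400)%997=200 [pair 0] h(652,652)=(652*31+652)%997=924 [pair 1] -> [200, 924]
  Sibling for proof at L2: 283
L4: h(200,924)=(200*31+924)%997=145 [pair 0] -> [145]
  Sibling for proof at L3: 924
Root: 145
Proof path (sibling hashes from leaf to root): [8, 551, 283, 924]

Answer: 8 551 283 924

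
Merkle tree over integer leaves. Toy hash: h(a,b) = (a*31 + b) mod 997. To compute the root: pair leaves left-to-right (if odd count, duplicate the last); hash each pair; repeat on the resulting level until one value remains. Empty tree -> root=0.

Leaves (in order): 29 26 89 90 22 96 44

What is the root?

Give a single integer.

L0: [29, 26, 89, 90, 22, 96, 44]
L1: h(29,26)=(29*31+26)%997=925 h(89,90)=(89*31+90)%997=855 h(22,96)=(22*31+96)%997=778 h(44,44)=(44*31+44)%997=411 -> [925, 855, 778, 411]
L2: h(925,855)=(925*31+855)%997=617 h(778,411)=(778*31+411)%997=601 -> [617, 601]
L3: h(617,601)=(617*31+601)%997=785 -> [785]

Answer: 785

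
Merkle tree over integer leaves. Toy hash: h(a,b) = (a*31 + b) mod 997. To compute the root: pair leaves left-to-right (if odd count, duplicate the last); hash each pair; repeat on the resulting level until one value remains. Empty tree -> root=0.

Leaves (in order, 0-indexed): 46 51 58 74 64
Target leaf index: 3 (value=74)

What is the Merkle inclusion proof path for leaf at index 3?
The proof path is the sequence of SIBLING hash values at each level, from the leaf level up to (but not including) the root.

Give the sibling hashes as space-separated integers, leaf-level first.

L0 (leaves): [46, 51, 58, 74, 64], target index=3
L1: h(46,51)=(46*31+51)%997=480 [pair 0] h(58,74)=(58*31+74)%997=875 [pair 1] h(64,64)=(64*31+64)%997=54 [pair 2] -> [480, 875, 54]
  Sibling for proof at L0: 58
L2: h(480,875)=(480*31+875)%997=800 [pair 0] h(54,54)=(54*31+54)%997=731 [pair 1] -> [800, 731]
  Sibling for proof at L1: 480
L3: h(800,731)=(800*31+731)%997=606 [pair 0] -> [606]
  Sibling for proof at L2: 731
Root: 606
Proof path (sibling hashes from leaf to root): [58, 480, 731]

Answer: 58 480 731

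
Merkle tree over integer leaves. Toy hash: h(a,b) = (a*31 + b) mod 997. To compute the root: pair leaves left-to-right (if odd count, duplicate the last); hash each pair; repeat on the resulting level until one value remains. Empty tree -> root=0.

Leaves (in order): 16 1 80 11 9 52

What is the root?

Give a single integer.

L0: [16, 1, 80, 11, 9, 52]
L1: h(16,1)=(16*31+1)%997=497 h(80,11)=(80*31+11)%997=497 h(9,52)=(9*31+52)%997=331 -> [497, 497, 331]
L2: h(497,497)=(497*31+497)%997=949 h(331,331)=(331*31+331)%997=622 -> [949, 622]
L3: h(949,622)=(949*31+622)%997=131 -> [131]

Answer: 131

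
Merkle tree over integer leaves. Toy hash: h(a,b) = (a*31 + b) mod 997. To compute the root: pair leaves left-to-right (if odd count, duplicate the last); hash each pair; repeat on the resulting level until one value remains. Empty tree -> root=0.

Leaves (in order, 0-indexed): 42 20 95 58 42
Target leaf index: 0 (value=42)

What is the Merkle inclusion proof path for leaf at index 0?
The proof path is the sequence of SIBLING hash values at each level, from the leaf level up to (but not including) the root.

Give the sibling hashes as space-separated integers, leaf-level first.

Answer: 20 12 137

Derivation:
L0 (leaves): [42, 20, 95, 58, 42], target index=0
L1: h(42,20)=(42*31+20)%997=325 [pair 0] h(95,58)=(95*31+58)%997=12 [pair 1] h(42,42)=(42*31+42)%997=347 [pair 2] -> [325, 12, 347]
  Sibling for proof at L0: 20
L2: h(325,12)=(325*31+12)%997=117 [pair 0] h(347,347)=(347*31+347)%997=137 [pair 1] -> [117, 137]
  Sibling for proof at L1: 12
L3: h(117,137)=(117*31+137)%997=773 [pair 0] -> [773]
  Sibling for proof at L2: 137
Root: 773
Proof path (sibling hashes from leaf to root): [20, 12, 137]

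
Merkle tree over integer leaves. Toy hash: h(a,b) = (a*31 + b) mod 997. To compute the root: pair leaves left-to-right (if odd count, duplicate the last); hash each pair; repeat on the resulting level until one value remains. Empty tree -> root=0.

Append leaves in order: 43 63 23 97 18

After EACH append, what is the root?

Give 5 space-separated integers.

After append 43 (leaves=[43]):
  L0: [43]
  root=43
After append 63 (leaves=[43, 63]):
  L0: [43, 63]
  L1: h(43,63)=(43*31+63)%997=399 -> [399]
  root=399
After append 23 (leaves=[43, 63, 23]):
  L0: [43, 63, 23]
  L1: h(43,63)=(43*31+63)%997=399 h(23,23)=(23*31+23)%997=736 -> [399, 736]
  L2: h(399,736)=(399*31+736)%997=144 -> [144]
  root=144
After append 97 (leaves=[43, 63, 23, 97]):
  L0: [43, 63, 23, 97]
  L1: h(43,63)=(43*31+63)%997=399 h(23,97)=(23*31+97)%997=810 -> [399, 810]
  L2: h(399,810)=(399*31+810)%997=218 -> [218]
  root=218
After append 18 (leaves=[43, 63, 23, 97, 18]):
  L0: [43, 63, 23, 97, 18]
  L1: h(43,63)=(43*31+63)%997=399 h(23,97)=(23*31+97)%997=810 h(18,18)=(18*31+18)%997=576 -> [399, 810, 576]
  L2: h(399,810)=(399*31+810)%997=218 h(576,576)=(576*31+576)%997=486 -> [218, 486]
  L3: h(218,486)=(218*31+486)%997=265 -> [265]
  root=265

Answer: 43 399 144 218 265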